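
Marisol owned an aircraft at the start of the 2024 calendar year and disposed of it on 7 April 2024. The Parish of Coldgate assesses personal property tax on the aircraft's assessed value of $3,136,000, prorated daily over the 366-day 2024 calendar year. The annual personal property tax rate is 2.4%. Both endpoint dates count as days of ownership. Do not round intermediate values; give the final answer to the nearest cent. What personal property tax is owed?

Days held (1 January – 7 April 2024): 98 out of 366
Tax = $3,136,000 × 2.4% × 98/366 = $20,152.6557

$20,152.66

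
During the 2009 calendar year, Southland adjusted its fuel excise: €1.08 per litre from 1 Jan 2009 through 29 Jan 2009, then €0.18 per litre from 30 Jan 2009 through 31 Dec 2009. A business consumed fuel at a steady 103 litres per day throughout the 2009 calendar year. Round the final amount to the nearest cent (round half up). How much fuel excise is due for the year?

€9,455.40

1 Jan – 29 Jan 2009: 29 days × 103 litres/day = 2,987 litres at €1.08/litre → €3,225.96
30 Jan – 31 Dec 2009: 336 days × 103 litres/day = 34,608 litres at €0.18/litre → €6,229.44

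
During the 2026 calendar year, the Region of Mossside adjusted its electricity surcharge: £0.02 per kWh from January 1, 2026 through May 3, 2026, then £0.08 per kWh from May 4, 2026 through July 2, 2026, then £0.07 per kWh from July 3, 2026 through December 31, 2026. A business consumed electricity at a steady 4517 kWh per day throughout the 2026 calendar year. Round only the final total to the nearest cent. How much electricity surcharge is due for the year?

£90340.00

January 1 – May 3, 2026: 123 days × 4517 kWh/day = 555,591 kWh at £0.02/kWh → £11111.82
May 4 – July 2, 2026: 60 days × 4517 kWh/day = 271,020 kWh at £0.08/kWh → £21681.60
July 3 – December 31, 2026: 182 days × 4517 kWh/day = 822,094 kWh at £0.07/kWh → £57546.58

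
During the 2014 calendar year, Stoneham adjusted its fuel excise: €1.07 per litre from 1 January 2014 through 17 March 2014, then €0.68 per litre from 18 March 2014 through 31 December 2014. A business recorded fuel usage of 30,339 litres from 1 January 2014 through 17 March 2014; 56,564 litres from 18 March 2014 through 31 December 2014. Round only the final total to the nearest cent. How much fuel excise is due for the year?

€70926.25

1 January – 17 March 2014: 30,339 litres at €1.07/litre → €32462.73
18 March – 31 December 2014: 56,564 litres at €0.68/litre → €38463.52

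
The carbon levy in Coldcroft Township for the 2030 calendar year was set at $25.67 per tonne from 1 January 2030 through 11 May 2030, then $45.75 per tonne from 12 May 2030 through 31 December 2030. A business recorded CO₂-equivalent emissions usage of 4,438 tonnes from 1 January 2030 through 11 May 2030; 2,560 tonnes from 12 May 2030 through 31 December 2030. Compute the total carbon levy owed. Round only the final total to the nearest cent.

$231,043.46

1 January – 11 May 2030: 4,438 tonnes at $25.67/tonne → $113,923.46
12 May – 31 December 2030: 2,560 tonnes at $45.75/tonne → $117,120.00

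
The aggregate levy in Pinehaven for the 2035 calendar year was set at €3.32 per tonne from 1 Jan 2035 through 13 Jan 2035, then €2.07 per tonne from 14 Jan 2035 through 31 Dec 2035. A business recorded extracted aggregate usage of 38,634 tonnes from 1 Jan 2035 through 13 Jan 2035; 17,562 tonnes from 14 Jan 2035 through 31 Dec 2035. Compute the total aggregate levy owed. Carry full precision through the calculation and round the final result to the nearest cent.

€164,618.22

1 Jan – 13 Jan 2035: 38,634 tonnes at €3.32/tonne → €128,264.88
14 Jan – 31 Dec 2035: 17,562 tonnes at €2.07/tonne → €36,353.34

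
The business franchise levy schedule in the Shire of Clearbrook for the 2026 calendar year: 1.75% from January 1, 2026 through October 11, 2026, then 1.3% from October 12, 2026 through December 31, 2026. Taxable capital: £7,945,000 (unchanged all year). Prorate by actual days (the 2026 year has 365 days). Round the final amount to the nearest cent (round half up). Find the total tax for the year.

£131,103.38

January 1 – October 11, 2026: 284 days at 1.75% → £7,945,000 × 1.75% × 284/365 = £108,182.6027
October 12 – December 31, 2026: 81 days at 1.3% → £7,945,000 × 1.3% × 81/365 = £22,920.7808
Total = £131,103.3836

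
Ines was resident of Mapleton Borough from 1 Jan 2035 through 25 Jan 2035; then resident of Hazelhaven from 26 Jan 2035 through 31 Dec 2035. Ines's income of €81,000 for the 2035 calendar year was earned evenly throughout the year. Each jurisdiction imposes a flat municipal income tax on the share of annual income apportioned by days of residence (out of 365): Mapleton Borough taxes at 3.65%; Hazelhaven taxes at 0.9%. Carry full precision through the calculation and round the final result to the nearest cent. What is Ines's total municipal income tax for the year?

€881.57

Mapleton Borough, 1 Jan – 25 Jan 2035: 25 days → €81,000 × 3.65% × 25/365 = €202.5000
Hazelhaven, 26 Jan – 31 Dec 2035: 340 days → €81,000 × 0.9% × 340/365 = €679.0685
Total = €881.5685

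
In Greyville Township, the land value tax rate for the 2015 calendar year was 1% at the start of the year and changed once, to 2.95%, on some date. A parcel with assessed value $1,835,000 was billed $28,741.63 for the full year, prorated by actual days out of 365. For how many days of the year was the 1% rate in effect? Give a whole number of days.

Let d = days at the first rate; then 365 − d days at the second rate.
$1,835,000 × [1%·d + 2.95%·(365−d)] / 365 = $28,741.63
Solving gives d = 259, so the new rate took effect on 17 Sep 2015.

259 days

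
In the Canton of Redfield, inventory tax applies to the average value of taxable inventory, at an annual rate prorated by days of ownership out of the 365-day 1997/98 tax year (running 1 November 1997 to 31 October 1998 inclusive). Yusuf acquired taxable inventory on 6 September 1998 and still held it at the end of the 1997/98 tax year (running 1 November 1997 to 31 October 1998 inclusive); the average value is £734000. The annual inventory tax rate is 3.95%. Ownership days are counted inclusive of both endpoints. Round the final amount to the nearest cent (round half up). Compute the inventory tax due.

£4448.24

Days held (6 September – 31 October 1998): 56 out of 365
Tax = £734000 × 3.95% × 56/365 = £4448.2411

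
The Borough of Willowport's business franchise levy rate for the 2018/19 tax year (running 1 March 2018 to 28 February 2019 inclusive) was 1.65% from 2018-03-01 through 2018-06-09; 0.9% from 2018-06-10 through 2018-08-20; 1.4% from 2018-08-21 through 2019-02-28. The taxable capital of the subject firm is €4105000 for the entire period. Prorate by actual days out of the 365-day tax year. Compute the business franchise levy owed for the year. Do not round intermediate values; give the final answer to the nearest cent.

2018-03-01 to 2018-06-09: 101 days at 1.65% → €4105000 × 1.65% × 101/365 = €18742.4178
2018-06-10 to 2018-08-20: 72 days at 0.9% → €4105000 × 0.9% × 72/365 = €7287.7808
2018-08-21 to 2019-02-28: 192 days at 1.4% → €4105000 × 1.4% × 192/365 = €30230.7945
Total = €56260.9932

€56260.99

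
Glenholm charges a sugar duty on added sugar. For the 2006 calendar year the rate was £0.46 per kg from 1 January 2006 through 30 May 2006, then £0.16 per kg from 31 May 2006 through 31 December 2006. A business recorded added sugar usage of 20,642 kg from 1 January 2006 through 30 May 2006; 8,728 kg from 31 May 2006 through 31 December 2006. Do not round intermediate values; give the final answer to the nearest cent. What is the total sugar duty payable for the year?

1 January – 30 May 2006: 20,642 kg at £0.46/kg → £9495.32
31 May – 31 December 2006: 8,728 kg at £0.16/kg → £1396.48

£10891.80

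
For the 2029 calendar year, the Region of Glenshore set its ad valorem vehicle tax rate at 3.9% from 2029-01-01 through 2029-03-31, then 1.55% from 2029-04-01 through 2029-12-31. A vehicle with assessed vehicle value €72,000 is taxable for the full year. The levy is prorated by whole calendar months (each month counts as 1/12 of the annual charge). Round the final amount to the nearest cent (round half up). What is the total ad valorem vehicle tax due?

€1,539.00

2029-01-01 to 2029-03-31: 3 months at 3.9% → €72,000 × 3.9% × 3/12 = €702.0000
2029-04-01 to 2029-12-31: 9 months at 1.55% → €72,000 × 1.55% × 9/12 = €837.0000
Total = €1,539.0000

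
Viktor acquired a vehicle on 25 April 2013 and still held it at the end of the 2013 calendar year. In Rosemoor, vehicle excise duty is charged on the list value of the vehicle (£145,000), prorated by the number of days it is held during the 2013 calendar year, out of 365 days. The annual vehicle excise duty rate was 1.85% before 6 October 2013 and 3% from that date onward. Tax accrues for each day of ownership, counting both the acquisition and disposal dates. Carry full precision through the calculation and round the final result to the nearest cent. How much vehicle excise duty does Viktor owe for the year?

25 April – 5 October 2013: 164 days at 1.85% → £145,000 × 1.85% × 164/365 = £1,205.2877
6 October – 31 December 2013: 87 days at 3% → £145,000 × 3% × 87/365 = £1,036.8493
Total = £2,242.1370

£2,242.14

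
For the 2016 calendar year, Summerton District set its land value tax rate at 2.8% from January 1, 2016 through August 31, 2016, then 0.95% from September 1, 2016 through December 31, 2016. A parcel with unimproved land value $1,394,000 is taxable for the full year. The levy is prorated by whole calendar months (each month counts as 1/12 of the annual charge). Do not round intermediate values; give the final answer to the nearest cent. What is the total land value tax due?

$30,435.67

January 1 – August 31, 2016: 8 months at 2.8% → $1,394,000 × 2.8% × 8/12 = $26,021.3333
September 1 – December 31, 2016: 4 months at 0.95% → $1,394,000 × 0.95% × 4/12 = $4,414.3333
Total = $30,435.6667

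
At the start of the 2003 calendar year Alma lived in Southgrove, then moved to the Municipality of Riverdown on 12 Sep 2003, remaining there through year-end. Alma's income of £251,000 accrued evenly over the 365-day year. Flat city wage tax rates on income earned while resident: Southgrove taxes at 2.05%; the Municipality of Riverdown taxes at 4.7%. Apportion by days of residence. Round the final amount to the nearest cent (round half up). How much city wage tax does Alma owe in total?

Southgrove, 1 Jan – 11 Sep 2003: 254 days → £251,000 × 2.05% × 254/365 = £3,580.7041
The Municipality of Riverdown, 12 Sep – 31 Dec 2003: 111 days → £251,000 × 4.7% × 111/365 = £3,587.5808
Total = £7,168.2849

£7,168.28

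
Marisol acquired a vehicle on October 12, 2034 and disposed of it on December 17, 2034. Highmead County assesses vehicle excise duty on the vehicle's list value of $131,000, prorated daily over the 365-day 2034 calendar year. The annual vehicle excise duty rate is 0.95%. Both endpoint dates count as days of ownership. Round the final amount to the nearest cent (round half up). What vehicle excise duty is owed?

$228.44

Days held (October 12 – December 17, 2034): 67 out of 365
Tax = $131,000 × 0.95% × 67/365 = $228.4425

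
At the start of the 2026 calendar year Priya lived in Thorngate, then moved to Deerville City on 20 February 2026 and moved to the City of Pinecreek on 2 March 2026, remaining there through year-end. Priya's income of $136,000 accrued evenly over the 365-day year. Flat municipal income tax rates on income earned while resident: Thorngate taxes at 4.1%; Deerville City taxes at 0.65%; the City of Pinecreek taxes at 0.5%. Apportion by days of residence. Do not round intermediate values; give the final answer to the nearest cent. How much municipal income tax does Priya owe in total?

$1,356.27

Thorngate, 1 January – 19 February 2026: 50 days → $136,000 × 4.1% × 50/365 = $763.8356
Deerville City, 20 February – 1 March 2026: 10 days → $136,000 × 0.65% × 10/365 = $24.2192
The City of Pinecreek, 2 March – 31 December 2026: 305 days → $136,000 × 0.5% × 305/365 = $568.2192
Total = $1,356.2740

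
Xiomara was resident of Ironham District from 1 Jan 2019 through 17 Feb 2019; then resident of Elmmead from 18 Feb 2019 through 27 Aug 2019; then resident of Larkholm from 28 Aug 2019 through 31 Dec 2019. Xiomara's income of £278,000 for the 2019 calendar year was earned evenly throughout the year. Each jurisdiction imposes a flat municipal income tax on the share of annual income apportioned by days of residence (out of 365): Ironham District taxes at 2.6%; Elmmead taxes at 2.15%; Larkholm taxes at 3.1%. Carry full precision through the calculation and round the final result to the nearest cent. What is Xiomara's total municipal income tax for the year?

£7,053.20

Ironham District, 1 Jan – 17 Feb 2019: 48 days → £278,000 × 2.6% × 48/365 = £950.5315
Elmmead, 18 Feb – 27 Aug 2019: 191 days → £278,000 × 2.15% × 191/365 = £3,127.6904
Larkholm, 28 Aug – 31 Dec 2019: 126 days → £278,000 × 3.1% × 126/365 = £2,974.9808
Total = £7,053.2027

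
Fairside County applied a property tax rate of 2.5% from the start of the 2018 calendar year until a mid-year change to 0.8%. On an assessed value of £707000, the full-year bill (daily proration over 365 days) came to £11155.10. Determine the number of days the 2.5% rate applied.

167 days

Let d = days at the first rate; then 365 − d days at the second rate.
£707000 × [2.5%·d + 0.8%·(365−d)] / 365 = £11155.10
Solving gives d = 167, so the new rate took effect on June 17, 2018.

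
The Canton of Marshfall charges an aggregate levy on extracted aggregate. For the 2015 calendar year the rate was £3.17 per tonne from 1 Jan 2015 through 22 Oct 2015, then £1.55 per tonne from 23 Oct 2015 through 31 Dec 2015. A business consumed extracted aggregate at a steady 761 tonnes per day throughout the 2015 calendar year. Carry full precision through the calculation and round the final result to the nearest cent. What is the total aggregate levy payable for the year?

£794,217.65

1 Jan – 22 Oct 2015: 295 days × 761 tonnes/day = 224,495 tonnes at £3.17/tonne → £711,649.15
23 Oct – 31 Dec 2015: 70 days × 761 tonnes/day = 53,270 tonnes at £1.55/tonne → £82,568.50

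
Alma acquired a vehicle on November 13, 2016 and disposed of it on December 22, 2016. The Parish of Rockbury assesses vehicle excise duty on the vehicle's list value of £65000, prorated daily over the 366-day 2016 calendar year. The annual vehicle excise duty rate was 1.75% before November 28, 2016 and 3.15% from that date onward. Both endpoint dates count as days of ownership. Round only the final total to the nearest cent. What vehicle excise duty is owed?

November 13 – November 27, 2016: 15 days at 1.75% → £65000 × 1.75% × 15/366 = £46.6189
November 28 – December 22, 2016: 25 days at 3.15% → £65000 × 3.15% × 25/366 = £139.8566
Total = £186.4754

£186.48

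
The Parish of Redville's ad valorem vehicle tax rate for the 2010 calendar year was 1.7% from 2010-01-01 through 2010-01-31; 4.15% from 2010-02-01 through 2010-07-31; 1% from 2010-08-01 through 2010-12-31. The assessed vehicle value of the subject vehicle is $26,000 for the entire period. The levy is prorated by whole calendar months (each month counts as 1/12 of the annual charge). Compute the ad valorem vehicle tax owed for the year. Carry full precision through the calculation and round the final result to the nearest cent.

2010-01-01 to 2010-01-31: 1 month at 1.7% → $26,000 × 1.7% × 1/12 = $36.8333
2010-02-01 to 2010-07-31: 6 months at 4.15% → $26,000 × 4.15% × 6/12 = $539.5000
2010-08-01 to 2010-12-31: 5 months at 1% → $26,000 × 1% × 5/12 = $108.3333
Total = $684.6667

$684.67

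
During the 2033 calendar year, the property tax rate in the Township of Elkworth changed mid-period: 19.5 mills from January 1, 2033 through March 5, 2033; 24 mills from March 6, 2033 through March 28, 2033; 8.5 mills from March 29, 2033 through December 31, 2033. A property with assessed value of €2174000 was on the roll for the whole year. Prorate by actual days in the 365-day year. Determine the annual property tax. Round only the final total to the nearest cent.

€24795.51

January 1 – March 5, 2033: 64 days at 19.5 mills → €2174000 × 1.95% × 64/365 = €7433.2932
March 6 – March 28, 2033: 23 days at 24 mills → €2174000 × 2.4% × 23/365 = €3287.8027
March 29 – December 31, 2033: 278 days at 8.5 mills → €2174000 × 0.85% × 278/365 = €14074.4164
Total = €24795.5123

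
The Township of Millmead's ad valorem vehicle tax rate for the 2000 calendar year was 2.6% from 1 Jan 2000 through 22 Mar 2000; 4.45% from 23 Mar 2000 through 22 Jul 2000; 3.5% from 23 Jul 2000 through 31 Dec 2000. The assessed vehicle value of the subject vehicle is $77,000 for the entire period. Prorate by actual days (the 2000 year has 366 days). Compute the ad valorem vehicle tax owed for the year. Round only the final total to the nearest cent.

$2,783.57

1 Jan – 22 Mar 2000: 82 days at 2.6% → $77,000 × 2.6% × 82/366 = $448.5355
23 Mar – 22 Jul 2000: 122 days at 4.45% → $77,000 × 4.45% × 122/366 = $1,142.1667
23 Jul – 31 Dec 2000: 162 days at 3.5% → $77,000 × 3.5% × 162/366 = $1,192.8689
Total = $2,783.5710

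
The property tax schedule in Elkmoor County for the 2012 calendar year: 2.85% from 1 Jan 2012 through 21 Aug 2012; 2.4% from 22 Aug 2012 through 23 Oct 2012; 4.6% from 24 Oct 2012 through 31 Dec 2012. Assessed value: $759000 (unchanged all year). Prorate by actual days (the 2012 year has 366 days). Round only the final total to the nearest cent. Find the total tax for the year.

$23547.66

1 Jan – 21 Aug 2012: 234 days at 2.85% → $759000 × 2.85% × 234/366 = $13829.9754
22 Aug – 23 Oct 2012: 63 days at 2.4% → $759000 × 2.4% × 63/366 = $3135.5410
24 Oct – 31 Dec 2012: 69 days at 4.6% → $759000 × 4.6% × 69/366 = $6582.1475
Total = $23547.6639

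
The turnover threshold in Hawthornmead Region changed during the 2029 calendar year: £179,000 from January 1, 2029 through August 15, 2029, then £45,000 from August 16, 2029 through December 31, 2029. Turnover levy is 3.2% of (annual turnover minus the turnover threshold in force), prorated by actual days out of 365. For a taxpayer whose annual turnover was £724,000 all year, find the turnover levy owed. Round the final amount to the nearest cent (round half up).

January 1 – August 15, 2029: 227 days, exemption £179,000 → (£724,000 − £179,000) × 3.2% × 227/365 = £10,846.2466
August 16 – December 31, 2029: 138 days, exemption £45,000 → (£724,000 − £45,000) × 3.2% × 138/365 = £8,214.9699
Total = £19,061.2164

£19,061.22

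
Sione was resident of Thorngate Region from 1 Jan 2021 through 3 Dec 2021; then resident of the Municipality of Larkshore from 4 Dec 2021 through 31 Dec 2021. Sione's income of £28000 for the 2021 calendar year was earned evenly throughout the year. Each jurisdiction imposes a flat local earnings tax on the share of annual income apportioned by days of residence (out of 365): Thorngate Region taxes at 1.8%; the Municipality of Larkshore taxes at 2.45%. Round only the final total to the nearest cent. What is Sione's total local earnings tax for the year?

Thorngate Region, 1 Jan – 3 Dec 2021: 337 days → £28000 × 1.8% × 337/365 = £465.3370
The Municipality of Larkshore, 4 Dec – 31 Dec 2021: 28 days → £28000 × 2.45% × 28/365 = £52.6247
Total = £517.9616

£517.96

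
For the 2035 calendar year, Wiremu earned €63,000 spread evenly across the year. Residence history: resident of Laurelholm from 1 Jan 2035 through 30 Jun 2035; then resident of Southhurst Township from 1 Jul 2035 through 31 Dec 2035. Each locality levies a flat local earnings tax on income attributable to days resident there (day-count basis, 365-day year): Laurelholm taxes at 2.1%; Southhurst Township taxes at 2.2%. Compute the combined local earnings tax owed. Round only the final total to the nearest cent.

Laurelholm, 1 Jan – 30 Jun 2035: 181 days → €63,000 × 2.1% × 181/365 = €656.0630
Southhurst Township, 1 Jul – 31 Dec 2035: 184 days → €63,000 × 2.2% × 184/365 = €698.6959
Total = €1,354.7589

€1,354.76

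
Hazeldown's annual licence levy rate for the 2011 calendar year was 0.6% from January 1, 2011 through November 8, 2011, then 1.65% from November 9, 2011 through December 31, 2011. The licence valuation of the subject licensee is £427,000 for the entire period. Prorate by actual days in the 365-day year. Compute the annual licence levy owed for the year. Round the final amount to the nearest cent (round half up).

January 1 – November 8, 2011: 312 days at 0.6% → £427,000 × 0.6% × 312/365 = £2,189.9836
November 9 – December 31, 2011: 53 days at 1.65% → £427,000 × 1.65% × 53/365 = £1,023.0452
Total = £3,213.0288

£3,213.03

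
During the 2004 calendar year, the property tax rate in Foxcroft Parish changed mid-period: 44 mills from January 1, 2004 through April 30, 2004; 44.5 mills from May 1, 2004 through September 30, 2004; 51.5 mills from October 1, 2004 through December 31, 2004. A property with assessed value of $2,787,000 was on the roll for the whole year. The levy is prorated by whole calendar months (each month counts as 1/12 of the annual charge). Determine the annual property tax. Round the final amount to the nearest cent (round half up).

January 1 – April 30, 2004: 4 months at 44 mills → $2,787,000 × 4.4% × 4/12 = $40,876.0000
May 1 – September 30, 2004: 5 months at 44.5 mills → $2,787,000 × 4.45% × 5/12 = $51,675.6250
October 1 – December 31, 2004: 3 months at 51.5 mills → $2,787,000 × 5.15% × 3/12 = $35,882.6250
Total = $128,434.2500

$128,434.25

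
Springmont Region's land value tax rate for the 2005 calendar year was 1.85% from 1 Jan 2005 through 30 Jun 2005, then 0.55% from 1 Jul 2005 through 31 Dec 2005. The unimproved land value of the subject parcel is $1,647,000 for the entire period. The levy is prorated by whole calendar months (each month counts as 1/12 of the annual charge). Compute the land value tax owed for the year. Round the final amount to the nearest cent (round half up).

$19,764.00

1 Jan – 30 Jun 2005: 6 months at 1.85% → $1,647,000 × 1.85% × 6/12 = $15,234.7500
1 Jul – 31 Dec 2005: 6 months at 0.55% → $1,647,000 × 0.55% × 6/12 = $4,529.2500
Total = $19,764.0000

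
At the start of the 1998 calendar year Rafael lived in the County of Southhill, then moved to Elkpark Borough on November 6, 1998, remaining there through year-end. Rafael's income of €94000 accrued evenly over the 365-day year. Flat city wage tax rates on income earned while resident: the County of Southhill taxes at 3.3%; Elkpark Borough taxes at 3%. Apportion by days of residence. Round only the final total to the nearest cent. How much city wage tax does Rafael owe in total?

€3058.73

The County of Southhill, January 1 – November 5, 1998: 309 days → €94000 × 3.3% × 309/365 = €2626.0767
Elkpark Borough, November 6 – December 31, 1998: 56 days → €94000 × 3% × 56/365 = €432.6575
Total = €3058.7342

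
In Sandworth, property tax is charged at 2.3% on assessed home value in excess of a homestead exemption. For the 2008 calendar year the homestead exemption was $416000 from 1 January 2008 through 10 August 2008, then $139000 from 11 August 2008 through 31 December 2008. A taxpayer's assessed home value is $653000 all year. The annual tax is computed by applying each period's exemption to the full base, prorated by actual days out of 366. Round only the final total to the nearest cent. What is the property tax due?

$7940.22

1 January – 10 August 2008: 223 days, exemption $416000 → ($653000 − $416000) × 2.3% × 223/366 = $3321.2377
11 August – 31 December 2008: 143 days, exemption $139000 → ($653000 − $139000) × 2.3% × 143/366 = $4618.9781
Total = $7940.2158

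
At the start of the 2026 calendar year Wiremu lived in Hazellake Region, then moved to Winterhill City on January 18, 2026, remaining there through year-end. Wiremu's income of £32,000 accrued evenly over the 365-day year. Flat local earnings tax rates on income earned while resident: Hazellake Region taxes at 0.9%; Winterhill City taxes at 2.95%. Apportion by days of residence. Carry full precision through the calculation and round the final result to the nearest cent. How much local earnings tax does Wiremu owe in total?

£913.45

Hazellake Region, January 1 – January 17, 2026: 17 days → £32,000 × 0.9% × 17/365 = £13.4137
Winterhill City, January 18 – December 31, 2026: 348 days → £32,000 × 2.95% × 348/365 = £900.0329
Total = £913.4466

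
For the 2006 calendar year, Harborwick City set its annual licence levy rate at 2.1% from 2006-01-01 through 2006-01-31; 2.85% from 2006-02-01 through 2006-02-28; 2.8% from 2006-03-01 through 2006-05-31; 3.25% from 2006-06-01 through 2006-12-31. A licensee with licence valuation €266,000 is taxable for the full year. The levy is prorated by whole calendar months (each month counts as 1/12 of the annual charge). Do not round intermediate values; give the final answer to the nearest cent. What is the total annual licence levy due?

2006-01-01 to 2006-01-31: 1 month at 2.1% → €266,000 × 2.1% × 1/12 = €465.5000
2006-02-01 to 2006-02-28: 1 month at 2.85% → €266,000 × 2.85% × 1/12 = €631.7500
2006-03-01 to 2006-05-31: 3 months at 2.8% → €266,000 × 2.8% × 3/12 = €1,862.0000
2006-06-01 to 2006-12-31: 7 months at 3.25% → €266,000 × 3.25% × 7/12 = €5,042.9167
Total = €8,002.1667

€8,002.17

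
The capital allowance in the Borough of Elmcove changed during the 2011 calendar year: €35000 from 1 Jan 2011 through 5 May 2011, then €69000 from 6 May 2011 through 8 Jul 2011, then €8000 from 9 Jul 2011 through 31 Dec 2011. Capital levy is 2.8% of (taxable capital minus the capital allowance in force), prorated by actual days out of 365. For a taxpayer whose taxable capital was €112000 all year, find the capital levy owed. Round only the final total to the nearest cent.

1 Jan – 5 May 2011: 125 days, exemption €35000 → (€112000 − €35000) × 2.8% × 125/365 = €738.3562
6 May – 8 Jul 2011: 64 days, exemption €69000 → (€112000 − €69000) × 2.8% × 64/365 = €211.1123
9 Jul – 31 Dec 2011: 176 days, exemption €8000 → (€112000 − €8000) × 2.8% × 176/365 = €1404.1425
Total = €2353.6110

€2353.61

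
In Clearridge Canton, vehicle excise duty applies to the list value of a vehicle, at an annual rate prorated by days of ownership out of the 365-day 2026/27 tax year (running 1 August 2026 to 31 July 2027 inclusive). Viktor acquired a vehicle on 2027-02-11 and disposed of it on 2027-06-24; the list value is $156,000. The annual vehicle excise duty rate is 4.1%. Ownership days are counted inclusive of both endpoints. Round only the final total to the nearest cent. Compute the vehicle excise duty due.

$2,348.12

Days held (2027-02-11 to 2027-06-24): 134 out of 365
Tax = $156,000 × 4.1% × 134/365 = $2,348.1205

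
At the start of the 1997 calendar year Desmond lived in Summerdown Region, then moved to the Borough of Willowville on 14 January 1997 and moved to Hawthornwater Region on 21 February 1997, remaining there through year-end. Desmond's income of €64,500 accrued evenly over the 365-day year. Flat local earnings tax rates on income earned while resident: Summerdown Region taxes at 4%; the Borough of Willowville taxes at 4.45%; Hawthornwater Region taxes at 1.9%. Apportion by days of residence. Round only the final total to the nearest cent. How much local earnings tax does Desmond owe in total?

€1,444.98

Summerdown Region, 1 January – 13 January 1997: 13 days → €64,500 × 4% × 13/365 = €91.8904
The Borough of Willowville, 14 January – 20 February 1997: 38 days → €64,500 × 4.45% × 38/365 = €298.8205
Hawthornwater Region, 21 February – 31 December 1997: 314 days → €64,500 × 1.9% × 314/365 = €1,054.2658
Total = €1,444.9767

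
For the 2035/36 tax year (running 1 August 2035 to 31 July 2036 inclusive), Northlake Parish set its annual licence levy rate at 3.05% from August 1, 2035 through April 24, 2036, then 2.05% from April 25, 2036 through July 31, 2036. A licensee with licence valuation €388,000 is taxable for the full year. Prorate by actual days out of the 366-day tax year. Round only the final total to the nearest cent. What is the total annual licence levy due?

€10,795.09

August 1, 2035 – April 24, 2036: 268 days at 3.05% → €388,000 × 3.05% × 268/366 = €8,665.3333
April 25 – July 31, 2036: 98 days at 2.05% → €388,000 × 2.05% × 98/366 = €2,129.7596
Total = €10,795.0929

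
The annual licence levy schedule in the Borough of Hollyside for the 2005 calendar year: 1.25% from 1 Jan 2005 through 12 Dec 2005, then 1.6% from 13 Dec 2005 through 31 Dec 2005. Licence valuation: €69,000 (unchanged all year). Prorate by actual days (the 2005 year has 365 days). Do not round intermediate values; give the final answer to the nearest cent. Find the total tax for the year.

1 Jan – 12 Dec 2005: 346 days at 1.25% → €69,000 × 1.25% × 346/365 = €817.6027
13 Dec – 31 Dec 2005: 19 days at 1.6% → €69,000 × 1.6% × 19/365 = €57.4685
Total = €875.0712

€875.07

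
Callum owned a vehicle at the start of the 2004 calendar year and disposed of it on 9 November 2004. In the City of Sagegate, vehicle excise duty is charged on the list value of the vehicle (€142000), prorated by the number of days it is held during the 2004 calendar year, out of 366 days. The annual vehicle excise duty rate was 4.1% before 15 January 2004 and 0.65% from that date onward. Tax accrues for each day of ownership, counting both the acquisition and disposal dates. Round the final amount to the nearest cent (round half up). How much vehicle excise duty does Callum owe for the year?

1 January – 14 January 2004: 14 days at 4.1% → €142000 × 4.1% × 14/366 = €222.6995
15 January – 9 November 2004: 300 days at 0.65% → €142000 × 0.65% × 300/366 = €756.5574
Total = €979.2568

€979.26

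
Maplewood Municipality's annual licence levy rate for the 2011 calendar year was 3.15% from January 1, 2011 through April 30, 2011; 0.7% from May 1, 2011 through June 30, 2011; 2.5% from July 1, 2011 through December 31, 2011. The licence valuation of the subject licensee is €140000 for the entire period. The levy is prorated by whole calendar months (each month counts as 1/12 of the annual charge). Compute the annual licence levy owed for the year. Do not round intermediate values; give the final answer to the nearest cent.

January 1 – April 30, 2011: 4 months at 3.15% → €140000 × 3.15% × 4/12 = €1470.0000
May 1 – June 30, 2011: 2 months at 0.7% → €140000 × 0.7% × 2/12 = €163.3333
July 1 – December 31, 2011: 6 months at 2.5% → €140000 × 2.5% × 6/12 = €1750.0000
Total = €3383.3333

€3383.33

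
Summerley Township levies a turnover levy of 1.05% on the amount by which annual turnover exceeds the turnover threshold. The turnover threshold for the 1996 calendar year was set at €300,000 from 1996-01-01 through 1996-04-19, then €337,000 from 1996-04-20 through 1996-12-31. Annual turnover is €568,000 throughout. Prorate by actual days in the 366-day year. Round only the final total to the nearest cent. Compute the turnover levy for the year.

1996-01-01 to 1996-04-19: 110 days, exemption €300,000 → (€568,000 − €300,000) × 1.05% × 110/366 = €845.7377
1996-04-20 to 1996-12-31: 256 days, exemption €337,000 → (€568,000 − €337,000) × 1.05% × 256/366 = €1,696.5246
Total = €2,542.2623

€2,542.26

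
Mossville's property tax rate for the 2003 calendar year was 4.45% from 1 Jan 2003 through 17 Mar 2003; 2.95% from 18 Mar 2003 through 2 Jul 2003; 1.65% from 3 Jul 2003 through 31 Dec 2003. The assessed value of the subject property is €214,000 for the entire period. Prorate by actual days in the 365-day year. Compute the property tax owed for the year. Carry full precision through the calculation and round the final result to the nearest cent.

1 Jan – 17 Mar 2003: 76 days at 4.45% → €214,000 × 4.45% × 76/365 = €1,982.8712
18 Mar – 2 Jul 2003: 107 days at 2.95% → €214,000 × 2.95% × 107/365 = €1,850.6603
3 Jul – 31 Dec 2003: 182 days at 1.65% → €214,000 × 1.65% × 182/365 = €1,760.6630
Total = €5,594.1945

€5,594.19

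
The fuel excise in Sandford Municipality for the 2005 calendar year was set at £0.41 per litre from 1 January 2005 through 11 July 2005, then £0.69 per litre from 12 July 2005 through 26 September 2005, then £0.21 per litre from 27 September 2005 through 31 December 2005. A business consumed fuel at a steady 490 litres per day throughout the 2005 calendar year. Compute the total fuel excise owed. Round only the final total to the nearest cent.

£74484.90

1 January – 11 July 2005: 192 days × 490 litres/day = 94,080 litres at £0.41/litre → £38572.80
12 July – 26 September 2005: 77 days × 490 litres/day = 37,730 litres at £0.69/litre → £26033.70
27 September – 31 December 2005: 96 days × 490 litres/day = 47,040 litres at £0.21/litre → £9878.40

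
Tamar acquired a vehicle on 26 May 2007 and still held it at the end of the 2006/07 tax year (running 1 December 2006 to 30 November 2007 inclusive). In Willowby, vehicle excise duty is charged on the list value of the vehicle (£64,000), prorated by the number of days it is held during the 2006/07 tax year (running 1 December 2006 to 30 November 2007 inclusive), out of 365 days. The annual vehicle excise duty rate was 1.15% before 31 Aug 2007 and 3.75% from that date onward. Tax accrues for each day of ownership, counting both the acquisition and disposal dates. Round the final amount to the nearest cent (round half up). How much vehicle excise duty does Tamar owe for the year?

26 May – 30 Aug 2007: 97 days at 1.15% → £64,000 × 1.15% × 97/365 = £195.5945
31 Aug – 30 Nov 2007: 92 days at 3.75% → £64,000 × 3.75% × 92/365 = £604.9315
Total = £800.5260

£800.53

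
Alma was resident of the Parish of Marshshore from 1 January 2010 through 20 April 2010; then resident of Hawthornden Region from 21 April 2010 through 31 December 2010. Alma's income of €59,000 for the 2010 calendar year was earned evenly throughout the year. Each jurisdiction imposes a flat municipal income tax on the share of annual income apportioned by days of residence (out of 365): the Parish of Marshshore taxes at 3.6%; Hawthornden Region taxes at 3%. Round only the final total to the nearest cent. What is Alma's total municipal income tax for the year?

The Parish of Marshshore, 1 January – 20 April 2010: 110 days → €59,000 × 3.6% × 110/365 = €640.1096
Hawthornden Region, 21 April – 31 December 2010: 255 days → €59,000 × 3% × 255/365 = €1,236.5753
Total = €1,876.6849

€1,876.68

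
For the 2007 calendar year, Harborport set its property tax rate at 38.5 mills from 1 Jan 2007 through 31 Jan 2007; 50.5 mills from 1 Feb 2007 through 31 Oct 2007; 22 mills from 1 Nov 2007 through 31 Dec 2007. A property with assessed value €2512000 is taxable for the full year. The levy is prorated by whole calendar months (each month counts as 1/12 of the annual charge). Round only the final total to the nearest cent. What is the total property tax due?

1 Jan – 31 Jan 2007: 1 month at 38.5 mills → €2512000 × 3.85% × 1/12 = €8059.3333
1 Feb – 31 Oct 2007: 9 months at 50.5 mills → €2512000 × 5.05% × 9/12 = €95142.0000
1 Nov – 31 Dec 2007: 2 months at 22 mills → €2512000 × 2.2% × 2/12 = €9210.6667
Total = €112412.0000

€112412.00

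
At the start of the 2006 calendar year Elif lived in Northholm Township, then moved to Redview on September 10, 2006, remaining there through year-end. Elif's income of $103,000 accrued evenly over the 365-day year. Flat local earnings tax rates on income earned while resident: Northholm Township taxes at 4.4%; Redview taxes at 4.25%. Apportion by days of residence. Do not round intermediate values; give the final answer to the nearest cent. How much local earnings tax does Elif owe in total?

$4,484.17

Northholm Township, January 1 – September 9, 2006: 252 days → $103,000 × 4.4% × 252/365 = $3,128.9425
Redview, September 10 – December 31, 2006: 113 days → $103,000 × 4.25% × 113/365 = $1,355.2260
Total = $4,484.1685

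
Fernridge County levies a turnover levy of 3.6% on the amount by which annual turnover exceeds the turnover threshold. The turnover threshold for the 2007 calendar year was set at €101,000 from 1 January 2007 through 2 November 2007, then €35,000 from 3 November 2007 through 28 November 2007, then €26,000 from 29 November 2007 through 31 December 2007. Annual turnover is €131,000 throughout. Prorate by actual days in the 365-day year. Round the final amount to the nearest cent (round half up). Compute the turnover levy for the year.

€1,493.36

1 January – 2 November 2007: 306 days, exemption €101,000 → (€131,000 − €101,000) × 3.6% × 306/365 = €905.4247
3 November – 28 November 2007: 26 days, exemption €35,000 → (€131,000 − €35,000) × 3.6% × 26/365 = €246.1808
29 November – 31 December 2007: 33 days, exemption €26,000 → (€131,000 − €26,000) × 3.6% × 33/365 = €341.7534
Total = €1,493.3589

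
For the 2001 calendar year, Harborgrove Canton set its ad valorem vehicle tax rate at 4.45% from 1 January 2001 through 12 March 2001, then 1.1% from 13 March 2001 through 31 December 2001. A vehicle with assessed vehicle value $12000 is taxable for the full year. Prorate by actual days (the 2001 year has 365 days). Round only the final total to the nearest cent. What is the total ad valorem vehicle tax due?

$210.20

1 January – 12 March 2001: 71 days at 4.45% → $12000 × 4.45% × 71/365 = $103.8740
13 March – 31 December 2001: 294 days at 1.1% → $12000 × 1.1% × 294/365 = $106.3233
Total = $210.1973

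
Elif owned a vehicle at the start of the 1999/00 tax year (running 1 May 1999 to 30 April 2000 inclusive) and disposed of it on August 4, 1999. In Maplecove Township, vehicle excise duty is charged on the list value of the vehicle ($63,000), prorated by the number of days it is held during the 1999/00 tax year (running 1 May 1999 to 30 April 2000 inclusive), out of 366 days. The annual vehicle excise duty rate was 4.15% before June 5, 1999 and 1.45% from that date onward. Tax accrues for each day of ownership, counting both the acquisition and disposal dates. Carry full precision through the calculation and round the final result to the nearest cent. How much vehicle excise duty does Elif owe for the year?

$402.27

May 1 – June 4, 1999: 35 days at 4.15% → $63,000 × 4.15% × 35/366 = $250.0205
June 5 – August 4, 1999: 61 days at 1.45% → $63,000 × 1.45% × 61/366 = $152.2500
Total = $402.2705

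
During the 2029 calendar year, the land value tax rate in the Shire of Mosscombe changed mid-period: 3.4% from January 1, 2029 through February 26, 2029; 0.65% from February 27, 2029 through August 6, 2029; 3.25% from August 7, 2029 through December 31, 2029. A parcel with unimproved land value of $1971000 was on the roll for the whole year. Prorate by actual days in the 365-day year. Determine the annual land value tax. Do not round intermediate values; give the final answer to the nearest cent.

January 1 – February 26, 2029: 57 days at 3.4% → $1971000 × 3.4% × 57/365 = $10465.2000
February 27 – August 6, 2029: 161 days at 0.65% → $1971000 × 0.65% × 161/365 = $5651.1000
August 7 – December 31, 2029: 147 days at 3.25% → $1971000 × 3.25% × 147/365 = $25798.5000
Total = $41914.8000

$41914.80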